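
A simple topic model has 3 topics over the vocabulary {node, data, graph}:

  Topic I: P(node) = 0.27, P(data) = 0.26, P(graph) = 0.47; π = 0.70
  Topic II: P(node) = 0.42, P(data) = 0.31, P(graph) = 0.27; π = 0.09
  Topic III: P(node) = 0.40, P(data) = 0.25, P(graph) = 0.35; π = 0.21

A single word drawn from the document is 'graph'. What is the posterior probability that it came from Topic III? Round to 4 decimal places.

0.1722

By Bayes' theorem, P(k | x) = P(Z=k) f_k(x) / Σ_j P(Z=j) f_j(x).
Evaluate each component's likelihood at the observed value:
  f_I = P(graph | comp) = 0.47
  f_II = P(graph | comp) = 0.27
  f_III = P(graph | comp) = 0.35
Unnormalised posteriors:
  P(Z=I)·f_I = 0.70 × 0.47 = 0.329
  P(Z=II)·f_II = 0.09 × 0.27 = 0.0243
  P(Z=III)·f_III = 0.21 × 0.35 = 0.0735
Sum: 0.329 + 0.0243 + 0.0735 = 0.4268
Responsibility of Topic III: 0.0735 / 0.4268 ≈ 0.1722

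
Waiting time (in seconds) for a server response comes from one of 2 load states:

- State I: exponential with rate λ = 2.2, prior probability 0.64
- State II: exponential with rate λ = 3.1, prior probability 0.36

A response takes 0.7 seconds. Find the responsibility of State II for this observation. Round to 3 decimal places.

0.297

By Bayes' theorem, P(k | x) = π_k f_k(x) / Σ_j π_j f_j(x).
Component likelihoods at x = 0.7 seconds:
  L_I = 0.471638
  L_II = 0.353951
Weight by the priors:
  π_I·L_I = 0.64 × 0.471638 = 0.301849
  π_II·L_II = 0.36 × 0.353951 = 0.127422
Evidence: 0.301849 + 0.127422 = 0.429271
Responsibility of State II: 0.127422 / 0.429271 ≈ 0.297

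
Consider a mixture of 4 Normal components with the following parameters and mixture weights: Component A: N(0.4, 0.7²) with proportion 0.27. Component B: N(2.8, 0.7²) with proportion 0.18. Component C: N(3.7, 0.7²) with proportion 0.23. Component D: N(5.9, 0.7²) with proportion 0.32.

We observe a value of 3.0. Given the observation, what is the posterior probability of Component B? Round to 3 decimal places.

0.553

The responsibility of component k is π_k f_k(x) divided by Σ_j π_j f_j(x).
Normal densities:
  f_A = (1/(0.7·√(2π)))·exp(−(3.0−0.4)²/(2·0.7²)) = 0.569918·exp(-6.89796) = 0.000575528
  f_B = (1/(0.7·√(2π)))·exp(−(3.0−2.8)²/(2·0.7²)) = 0.569918·exp(-0.04082) = 0.547124
  f_C = (1/(0.7·√(2π)))·exp(−(3.0−3.7)²/(2·0.7²)) = 0.569918·exp(-0.50000) = 0.345672
  f_D = (1/(0.7·√(2π)))·exp(−(3.0−5.9)²/(2·0.7²)) = 0.569918·exp(-8.58163) = 0.00010687
Weight by the priors:
  π_A·f_A = 0.27 × 0.000575528 = 0.000155393
  π_B·f_B = 0.18 × 0.547124 = 0.0984823
  π_C·f_C = 0.23 × 0.345672 = 0.0795047
  π_D·f_D = 0.32 × 0.00010687 = 3.41984e-05
Evidence: 0.000155393 + 0.0984823 + 0.0795047 + 3.41984e-05 = 0.178177
P(Component B | x) ≈ 0.553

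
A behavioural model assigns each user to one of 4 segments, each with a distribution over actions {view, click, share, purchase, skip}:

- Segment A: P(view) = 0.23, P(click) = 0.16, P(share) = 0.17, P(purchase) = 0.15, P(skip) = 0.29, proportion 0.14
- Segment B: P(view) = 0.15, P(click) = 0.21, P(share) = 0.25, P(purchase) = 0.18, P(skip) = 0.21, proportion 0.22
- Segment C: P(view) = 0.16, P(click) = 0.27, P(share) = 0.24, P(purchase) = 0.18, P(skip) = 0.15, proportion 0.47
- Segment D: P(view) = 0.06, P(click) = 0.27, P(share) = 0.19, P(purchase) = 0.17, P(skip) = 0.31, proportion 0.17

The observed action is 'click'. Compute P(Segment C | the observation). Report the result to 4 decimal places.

P(component k | x) = w_k·f_k(x) / marginal(x), where marginal(x) = Σ_j w_j·f_j(x).
Component likelihoods at x = 'click':
  f_A = P(click | comp) = 0.16
  f_B = P(click | comp) = 0.21
  f_C = P(click | comp) = 0.27
  f_D = P(click | comp) = 0.27
Weight by the priors:
  w_A·f_A = 0.14 × 0.16 = 0.0224
  w_B·f_B = 0.22 × 0.21 = 0.0462
  w_C·f_C = 0.47 × 0.27 = 0.1269
  w_D·f_D = 0.17 × 0.27 = 0.0459
Denominator: 0.0224 + 0.0462 + 0.1269 + 0.0459 = 0.2414
P(Segment C | x) = 0.1269 / 0.2414 ≈ 0.5257

0.5257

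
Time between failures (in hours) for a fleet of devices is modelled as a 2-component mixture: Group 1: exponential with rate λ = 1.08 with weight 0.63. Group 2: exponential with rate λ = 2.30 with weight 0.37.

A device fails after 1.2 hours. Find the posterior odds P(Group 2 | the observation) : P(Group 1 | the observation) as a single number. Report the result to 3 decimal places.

0.289

Since P(k|x) ∝ π_k f_k(x), the posterior odds are π_i f_i(x) / (π_j f_j(x)).
Evaluate each component's likelihood at the observed value:
  L_1 = 0.295514
  L_2 = 0.145571
Odds = (0.37/0.63) × (0.145571/0.295514) = 0.587302 × 0.492603 ≈ 0.289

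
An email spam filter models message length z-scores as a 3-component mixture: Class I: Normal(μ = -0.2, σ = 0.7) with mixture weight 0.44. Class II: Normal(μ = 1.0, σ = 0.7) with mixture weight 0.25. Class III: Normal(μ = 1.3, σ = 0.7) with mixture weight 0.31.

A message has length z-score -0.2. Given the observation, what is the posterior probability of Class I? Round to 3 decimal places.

P(component k | x) = π_k·f_k(x) / marginal(x), where marginal(x) = Σ_j π_j·f_j(x).
Normal densities:
  L_I = 0.569918
  L_II = 0.131119
  L_III = 0.057373
Unnormalised posteriors:
  π_I·L_I = 0.44 × 0.569918 = 0.250764
  π_II·L_II = 0.25 × 0.131119 = 0.0327797
  π_III·L_III = 0.31 × 0.057373 = 0.0177856
Marginal: 0.250764 + 0.0327797 + 0.0177856 = 0.301329
Responsibility of Class I: 0.250764 / 0.301329 ≈ 0.832

0.832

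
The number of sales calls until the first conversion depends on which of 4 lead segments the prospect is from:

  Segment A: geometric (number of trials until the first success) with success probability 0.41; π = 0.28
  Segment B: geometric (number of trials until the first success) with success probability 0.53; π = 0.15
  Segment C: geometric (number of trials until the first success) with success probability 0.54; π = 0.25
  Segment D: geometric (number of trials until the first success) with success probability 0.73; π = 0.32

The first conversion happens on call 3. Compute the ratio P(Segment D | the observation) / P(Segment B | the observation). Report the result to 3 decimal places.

0.970

Only the two components matter; the odds are (π_i f_i(x)) / (π_j f_j(x)).
Evaluate each component's likelihood at the observed value:
  f_A = 0.41·(1−0.41)^2 = 0.41·0.3481 = 0.142721
  f_B = 0.53·(1−0.53)^2 = 0.53·0.2209 = 0.117077
  f_C = 0.54·(1−0.54)^2 = 0.54·0.2116 = 0.114264
  f_D = 0.73·(1−0.73)^2 = 0.73·0.0729 = 0.053217
Posterior odds = (π_D·f_D) / (π_B·f_B) = (0.32·0.053217) / (0.15·0.117077) = 0.0170294 / 0.0175615 ≈ 0.970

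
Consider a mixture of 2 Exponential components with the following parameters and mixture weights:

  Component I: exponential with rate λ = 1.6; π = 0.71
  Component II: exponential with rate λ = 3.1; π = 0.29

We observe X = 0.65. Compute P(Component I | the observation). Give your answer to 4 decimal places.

0.7701

Apply Bayes' rule: the posterior for each component is proportional to its prior times its likelihood at x.
Evaluate each component's likelihood at the observed value:
  L_I = 1.6·e^(−1.6·0.65) = 1.6·e^(−1.0400) = 0.565527
  L_II = 3.1·e^(−3.1·0.65) = 3.1·e^(−2.0150) = 0.413293
Weight by the priors:
  P(Z=I)·L_I = 0.71 × 0.565527 = 0.401525
  P(Z=II)·L_II = 0.29 × 0.413293 = 0.119855
Marginal: 0.401525 + 0.119855 = 0.52138
So the posterior for Component I is 0.401525 / 0.52138 ≈ 0.7701.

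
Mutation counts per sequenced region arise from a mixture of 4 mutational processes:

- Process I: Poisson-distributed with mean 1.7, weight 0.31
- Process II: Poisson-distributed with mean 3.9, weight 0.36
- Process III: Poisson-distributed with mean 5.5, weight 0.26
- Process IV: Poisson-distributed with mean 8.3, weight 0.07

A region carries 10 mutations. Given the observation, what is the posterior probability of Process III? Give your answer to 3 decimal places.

0.450

The responsibility of component k is P(Z=k) f_k(x) divided by Σ_j P(Z=j) f_j(x).
Component likelihoods at x = 10 mutations:
  L_I = 1.01491e-05
  L_II = 0.00454082
  L_III = 0.0285262
  L_IV = 0.106261
Weight by the priors:
  P(Z=I)·L_I = 0.31 × 1.01491e-05 = 3.14621e-06
  P(Z=II)·L_II = 0.36 × 0.00454082 = 0.0016347
  P(Z=III)·L_III = 0.26 × 0.0285262 = 0.00741682
  P(Z=IV)·L_IV = 0.07 × 0.106261 = 0.00743827
Sum: 3.14621e-06 + 0.0016347 + 0.00741682 + 0.00743827 = 0.0164929
So the posterior for Process III is 0.00741682 / 0.0164929 ≈ 0.450.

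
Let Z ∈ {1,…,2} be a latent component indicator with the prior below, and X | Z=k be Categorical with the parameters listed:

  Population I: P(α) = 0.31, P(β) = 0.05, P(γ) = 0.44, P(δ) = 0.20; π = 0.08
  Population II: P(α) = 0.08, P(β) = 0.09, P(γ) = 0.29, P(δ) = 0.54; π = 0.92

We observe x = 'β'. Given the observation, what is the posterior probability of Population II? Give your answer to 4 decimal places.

Apply Bayes' rule: the posterior for each component is proportional to its prior times its likelihood at x.
Evaluate each component's likelihood at the observed value:
  f_I = P(β | comp) = 0.05
  f_II = P(β | comp) = 0.09
Prior × likelihood for each component:
  w_I·f_I = 0.08 × 0.05 = 0.004
  w_II·f_II = 0.92 × 0.09 = 0.0828
Denominator: 0.004 + 0.0828 = 0.0868
Responsibility of Population II: 0.0828 / 0.0868 ≈ 0.9539

0.9539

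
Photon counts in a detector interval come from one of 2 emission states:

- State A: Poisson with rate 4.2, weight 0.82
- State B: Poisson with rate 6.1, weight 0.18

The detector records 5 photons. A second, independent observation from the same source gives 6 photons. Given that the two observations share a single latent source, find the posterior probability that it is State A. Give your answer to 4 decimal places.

0.7705

By Bayes' theorem, P(k | x) = w_k f_k(x) / Σ_j w_j f_j(x).
Since both observations come from the same component, the likelihood for component k is f_k(x₁)·f_k(x₂).
  L_A = [e^(−4.2)·4.2^5/5! = 0.163316] × [0.114321] = 0.0186705
  L_B = [e^(−6.1)·6.1^5/5! = 0.15786] × [0.160491] = 0.025335
Unnormalised posteriors:
  w_A·L_A = 0.82 × 0.0186705 = 0.0153098
  w_B·L_B = 0.18 × 0.025335 = 0.00456031
Marginal: 0.0153098 + 0.00456031 = 0.0198701
Responsibility of State A: 0.0153098 / 0.0198701 ≈ 0.7705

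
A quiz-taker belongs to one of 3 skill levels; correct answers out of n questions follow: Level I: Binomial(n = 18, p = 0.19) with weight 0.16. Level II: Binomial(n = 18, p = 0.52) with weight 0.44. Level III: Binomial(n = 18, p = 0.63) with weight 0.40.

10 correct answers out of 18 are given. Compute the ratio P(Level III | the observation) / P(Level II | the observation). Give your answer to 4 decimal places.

0.7721

Posterior odds = (π_i f_i(x)) / (π_j f_j(x)); the normalising sum cancels.
Component likelihoods at x = 10 correct answers out of 18:
  p_I = 0.000497134
  p_II = 0.178246
  p_III = 0.151383
Odds = (0.40/0.44) × (0.151383/0.178246) = 0.909091 × 0.84929 ≈ 0.7721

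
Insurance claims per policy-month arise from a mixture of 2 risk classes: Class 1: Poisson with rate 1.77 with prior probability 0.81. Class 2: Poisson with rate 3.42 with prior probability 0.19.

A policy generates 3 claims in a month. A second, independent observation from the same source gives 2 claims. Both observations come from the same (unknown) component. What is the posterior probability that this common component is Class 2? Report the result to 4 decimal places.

Posterior ∝ prior × likelihood, so P(k | x) ∝ w_k f_k(x); normalise over all components.
Since both observations come from the same component, the likelihood for component k is f_k(x₁)·f_k(x₂).
  f_1 = [0.157423] × [0.266818] = 0.0420032
  f_2 = [0.218092] × [0.191309] = 0.041723
Unnormalised posteriors:
  w_1·f_1 = 0.81 × 0.0420032 = 0.0340226
  w_2·f_2 = 0.19 × 0.041723 = 0.00792736
Sum: 0.0340226 + 0.00792736 = 0.04195
So the posterior for Class 2 is 0.00792736 / 0.04195 ≈ 0.1890.

0.1890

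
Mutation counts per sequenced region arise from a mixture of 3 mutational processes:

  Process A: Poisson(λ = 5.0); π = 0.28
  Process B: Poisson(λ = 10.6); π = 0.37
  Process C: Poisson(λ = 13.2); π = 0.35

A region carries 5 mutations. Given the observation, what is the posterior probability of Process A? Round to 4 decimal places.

0.7979

Posterior ∝ prior × likelihood, so P(k | x) ∝ w_k f_k(x); normalise over all components.
Evaluate each component's likelihood at the observed value:
  p_A = e^(−5.0)·5.0^5/5! = 0.175467
  p_B = e^(−10.6)·10.6^5/5! = 0.027786
  p_C = e^(−13.2)·13.2^5/5! = 0.00618018
Prior × likelihood for each component:
  w_A·p_A = 0.28 × 0.175467 = 0.0491309
  w_B·p_B = 0.37 × 0.027786 = 0.0102808
  w_C·p_C = 0.35 × 0.00618018 = 0.00216306
Denominator: 0.0491309 + 0.0102808 + 0.00216306 = 0.0615748
So the posterior for Process A is 0.0491309 / 0.0615748 ≈ 0.7979.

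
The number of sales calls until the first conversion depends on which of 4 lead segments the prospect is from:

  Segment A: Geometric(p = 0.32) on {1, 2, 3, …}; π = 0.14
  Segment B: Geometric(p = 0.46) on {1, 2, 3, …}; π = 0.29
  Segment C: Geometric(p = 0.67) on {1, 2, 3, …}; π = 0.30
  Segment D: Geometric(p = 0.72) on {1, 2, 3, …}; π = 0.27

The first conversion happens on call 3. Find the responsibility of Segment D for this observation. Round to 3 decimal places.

The responsibility of component k is π_k f_k(x) divided by Σ_j π_j f_j(x).
Evaluate each component's likelihood at the observed value:
  f_A = 0.32·(1−0.32)^2 = 0.32·0.4624 = 0.147968
  f_B = 0.46·(1−0.46)^2 = 0.46·0.2916 = 0.134136
  f_C = 0.67·(1−0.67)^2 = 0.67·0.1089 = 0.072963
  f_D = 0.72·(1−0.72)^2 = 0.72·0.0784 = 0.056448
Weight by the priors:
  π_A·f_A = 0.14 × 0.147968 = 0.0207155
  π_B·f_B = 0.29 × 0.134136 = 0.0388994
  π_C·f_C = 0.30 × 0.072963 = 0.0218889
  π_D·f_D = 0.27 × 0.056448 = 0.015241
Evidence: 0.0207155 + 0.0388994 + 0.0218889 + 0.015241 = 0.0967448
So the posterior for Segment D is 0.015241 / 0.0967448 ≈ 0.158.

0.158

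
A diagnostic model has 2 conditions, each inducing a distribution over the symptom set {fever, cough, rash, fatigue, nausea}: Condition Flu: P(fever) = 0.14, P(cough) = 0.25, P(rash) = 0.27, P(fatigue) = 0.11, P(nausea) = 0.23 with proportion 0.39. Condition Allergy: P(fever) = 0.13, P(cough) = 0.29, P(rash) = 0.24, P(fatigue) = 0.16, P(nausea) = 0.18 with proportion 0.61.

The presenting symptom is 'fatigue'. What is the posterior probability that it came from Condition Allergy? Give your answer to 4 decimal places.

By Bayes' theorem, P(k | x) = P(Z=k) f_k(x) / Σ_j P(Z=j) f_j(x).
Evaluate each component's likelihood at the observed value:
  p_Flu = 0.11
  p_Allergy = 0.16
Unnormalised posteriors:
  P(Z=Flu)·p_Flu = 0.39 × 0.11 = 0.0429
  P(Z=Allergy)·p_Allergy = 0.61 × 0.16 = 0.0976
Sum: 0.0429 + 0.0976 = 0.1405
P(Condition Allergy | x) = 0.0976 / 0.1405 ≈ 0.6947

0.6947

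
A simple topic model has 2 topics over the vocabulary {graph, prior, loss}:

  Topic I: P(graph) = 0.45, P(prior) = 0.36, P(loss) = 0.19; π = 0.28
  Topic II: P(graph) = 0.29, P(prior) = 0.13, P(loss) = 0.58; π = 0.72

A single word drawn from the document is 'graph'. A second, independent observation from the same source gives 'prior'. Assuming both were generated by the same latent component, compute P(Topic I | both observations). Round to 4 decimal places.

P(component k | x) = π_k·f_k(x) / marginal(x), where marginal(x) = Σ_j π_j·f_j(x).
Since both observations come from the same component, the likelihood for component k is f_k(x₁)·f_k(x₂).
  f_I = [P(graph | comp) = 0.45] × [0.36] = 0.162
  f_II = [P(graph | comp) = 0.29] × [0.13] = 0.0377
Multiply by the mixture weights:
  π_I·f_I = 0.28 × 0.162 = 0.04536
  π_II·f_II = 0.72 × 0.0377 = 0.027144
Sum: 0.04536 + 0.027144 = 0.072504
So the posterior for Topic I is 0.04536 / 0.072504 ≈ 0.6256.

0.6256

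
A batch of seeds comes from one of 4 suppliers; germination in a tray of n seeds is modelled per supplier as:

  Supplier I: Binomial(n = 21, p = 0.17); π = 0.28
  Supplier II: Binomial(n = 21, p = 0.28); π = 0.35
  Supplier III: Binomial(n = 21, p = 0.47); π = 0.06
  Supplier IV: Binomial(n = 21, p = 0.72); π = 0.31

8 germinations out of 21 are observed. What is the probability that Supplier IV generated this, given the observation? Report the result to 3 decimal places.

0.006

The responsibility of component k is π_k f_k(x) divided by Σ_j π_j f_j(x).
Binomial probabilities:
  L_I = C(21,8)·0.17^8·0.83^13 = 203490·6.97576e-07·0.0887187 = 0.0125936
  L_II = C(21,8)·0.28^8·0.72^13 = 203490·3.77802e-05·0.0139741 = 0.107431
  L_III = C(21,8)·0.47^8·0.53^13 = 203490·0.00238113·0.000260367 = 0.126157
  L_IV = C(21,8)·0.72^8·0.28^13 = 203490·0.0722204·6.50211e-08 = 0.000955559
Multiply by the mixture weights:
  π_I·L_I = 0.28 × 0.0125936 = 0.00352621
  π_II·L_II = 0.35 × 0.107431 = 0.0376009
  π_III·L_III = 0.06 × 0.126157 = 0.00756944
  π_IV·L_IV = 0.31 × 0.000955559 = 0.000296223
Marginal: 0.00352621 + 0.0376009 + 0.00756944 + 0.000296223 = 0.0489927
P(Supplier IV | 8 germinations out of 21) ≈ 0.006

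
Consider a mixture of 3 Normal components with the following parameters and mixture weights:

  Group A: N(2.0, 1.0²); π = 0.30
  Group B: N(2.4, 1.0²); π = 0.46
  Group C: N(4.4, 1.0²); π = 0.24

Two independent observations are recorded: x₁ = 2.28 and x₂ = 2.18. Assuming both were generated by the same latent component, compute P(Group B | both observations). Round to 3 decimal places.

Posterior ∝ prior × likelihood, so P(k | x) ∝ π_k f_k(x); normalise over all components.
Since both observations come from the same component, the likelihood for component k is f_k(x₁)·f_k(x₂).
  L_A = [0.383606] × [0.392531] = 0.150578
  L_B = [0.39608] × [0.389404] = 0.154235
  L_C = [0.0421661] × [0.0339408] = 0.00143115
Unnormalised posteriors:
  π_A·L_A = 0.30 × 0.150578 = 0.0451733
  π_B·L_B = 0.46 × 0.154235 = 0.0709482
  π_C·L_C = 0.24 × 0.00143115 = 0.000343476
Normaliser: 0.0451733 + 0.0709482 + 0.000343476 = 0.116465
Responsibility of Group B: 0.0709482 / 0.116465 ≈ 0.609

0.609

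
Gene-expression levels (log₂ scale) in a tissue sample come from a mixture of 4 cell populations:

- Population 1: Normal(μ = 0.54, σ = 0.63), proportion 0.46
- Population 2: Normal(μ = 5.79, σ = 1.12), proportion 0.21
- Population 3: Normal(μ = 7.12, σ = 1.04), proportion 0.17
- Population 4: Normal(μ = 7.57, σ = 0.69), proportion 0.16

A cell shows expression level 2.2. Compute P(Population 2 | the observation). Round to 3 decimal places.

The responsibility of component k is π_k f_k(x) divided by Σ_j π_j f_j(x).
Component likelihoods at x = 2.2:
  p_1 = 0.019677
  p_2 = 0.00209244
  p_3 = 5.29765e-06
  p_4 = 4.07071e-14
Weight by the priors:
  π_1·p_1 = 0.46 × 0.019677 = 0.00905141
  π_2·p_2 = 0.21 × 0.00209244 = 0.000439412
  π_3·p_3 = 0.17 × 5.29765e-06 = 9.006e-07
  π_4·p_4 = 0.16 × 4.07071e-14 = 6.51314e-15
Sum: 0.00905141 + 0.000439412 + 9.006e-07 + 6.51314e-15 = 0.00949172
P(Population 2 | data) = 0.000439412 / 0.00949172 ≈ 0.046

0.046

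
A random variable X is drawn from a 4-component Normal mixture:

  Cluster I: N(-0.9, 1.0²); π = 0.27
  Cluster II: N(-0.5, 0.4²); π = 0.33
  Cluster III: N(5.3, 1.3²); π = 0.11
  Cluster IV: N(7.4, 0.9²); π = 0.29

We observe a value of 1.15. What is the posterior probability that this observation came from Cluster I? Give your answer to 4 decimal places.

Posterior ∝ prior × likelihood, so P(k | x) ∝ π_k f_k(x); normalise over all components.
Normal densities:
  p_I = (1/(1.0·√(2π)))·exp(−(1.15−-0.9)²/(2·1.0²)) = 0.398942·exp(-2.10125) = 0.048792
  p_II = (1/(0.4·√(2π)))·exp(−(1.15−-0.5)²/(2·0.4²)) = 0.997356·exp(-8.50781) = 0.000201351
  p_III = (1/(1.3·√(2π)))·exp(−(1.15−5.3)²/(2·1.3²)) = 0.306879·exp(-5.09541) = 0.00187956
  p_IV = (1/(0.9·√(2π)))·exp(−(1.15−7.4)²/(2·0.9²)) = 0.443269·exp(-24.11265) = 1.49512e-11
Weight by the priors:
  π_I·p_I = 0.27 × 0.048792 = 0.0131738
  π_II·p_II = 0.33 × 0.000201351 = 6.64459e-05
  π_III·p_III = 0.11 × 0.00187956 = 0.000206752
  π_IV·p_IV = 0.29 × 1.49512e-11 = 4.33584e-12
Denominator: 0.0131738 + 6.64459e-05 + 0.000206752 + 4.33584e-12 = 0.013447
So the posterior for Cluster I is 0.0131738 / 0.013447 ≈ 0.9797.

0.9797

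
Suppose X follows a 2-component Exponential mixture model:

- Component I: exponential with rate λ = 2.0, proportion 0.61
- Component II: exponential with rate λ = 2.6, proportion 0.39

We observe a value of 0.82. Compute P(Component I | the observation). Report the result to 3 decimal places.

Apply Bayes' rule: the posterior for each component is proportional to its prior times its likelihood at x.
Component likelihoods at x = 0.82:
  f_I = 0.38796
  f_II = 0.30836
Prior × likelihood for each component:
  π_I·f_I = 0.61 × 0.38796 = 0.236656
  π_II·f_II = 0.39 × 0.30836 = 0.12026
Evidence: 0.236656 + 0.12026 = 0.356916
P(Component I | the observation) ≈ 0.663

0.663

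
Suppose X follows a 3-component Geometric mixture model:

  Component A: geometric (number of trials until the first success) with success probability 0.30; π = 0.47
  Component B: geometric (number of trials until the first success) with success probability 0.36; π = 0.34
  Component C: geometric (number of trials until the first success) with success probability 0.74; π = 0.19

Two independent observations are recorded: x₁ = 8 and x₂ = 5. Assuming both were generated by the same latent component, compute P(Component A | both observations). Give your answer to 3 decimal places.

Posterior ∝ prior × likelihood, so P(k | x) ∝ π_k f_k(x); normalise over all components.
Since both observations come from the same component, the likelihood for component k is f_k(x₁)·f_k(x₂).
  L_A = [0.0247063] × [0.07203] = 0.00177959
  L_B = [0.015833] × [0.060398] = 0.000956279
  L_C = [5.94354e-05] × [0.00338162] = 2.00988e-07
Prior × likelihood for each component:
  π_A·L_A = 0.47 × 0.00177959 = 0.000836409
  π_B·L_B = 0.34 × 0.000956279 = 0.000325135
  π_C·L_C = 0.19 × 2.00988e-07 = 3.81877e-08
Normaliser: 0.000836409 + 0.000325135 + 3.81877e-08 = 0.00116158
Responsibility of Component A: 0.000836409 / 0.00116158 ≈ 0.720

0.720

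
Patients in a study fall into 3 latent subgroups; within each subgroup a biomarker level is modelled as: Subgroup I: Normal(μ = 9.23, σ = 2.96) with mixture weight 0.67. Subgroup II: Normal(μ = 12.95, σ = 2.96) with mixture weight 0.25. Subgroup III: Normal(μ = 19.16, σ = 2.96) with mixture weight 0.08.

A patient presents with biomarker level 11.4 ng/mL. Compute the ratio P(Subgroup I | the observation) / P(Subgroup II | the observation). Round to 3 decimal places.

2.349

Posterior odds = (π_i f_i(x)) / (π_j f_j(x)); the normalising sum cancels.
Component likelihoods at x = 11.4 ng/mL:
  f_I = 0.103018
  f_II = 0.11751
  f_III = 0.00433698
0.0690221 / 0.0293775 ≈ 2.349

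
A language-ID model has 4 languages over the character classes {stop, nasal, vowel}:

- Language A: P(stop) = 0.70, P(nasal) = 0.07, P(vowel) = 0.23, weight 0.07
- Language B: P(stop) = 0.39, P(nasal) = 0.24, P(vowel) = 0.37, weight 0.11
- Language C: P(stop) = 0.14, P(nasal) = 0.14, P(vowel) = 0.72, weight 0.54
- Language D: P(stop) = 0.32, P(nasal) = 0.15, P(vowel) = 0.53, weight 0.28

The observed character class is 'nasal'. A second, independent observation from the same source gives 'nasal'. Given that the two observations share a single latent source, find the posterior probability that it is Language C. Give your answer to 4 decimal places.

The responsibility of component k is π_k f_k(x) divided by Σ_j π_j f_j(x).
Since both observations come from the same component, the likelihood for component k is f_k(x₁)·f_k(x₂).
  f_A = [0.07] × [0.07] = 0.0049
  f_B = [0.24] × [0.24] = 0.0576
  f_C = [0.14] × [0.14] = 0.0196
  f_D = [0.15] × [0.15] = 0.0225
Weight by the priors:
  π_A·f_A = 0.07 × 0.0049 = 0.000343
  π_B·f_B = 0.11 × 0.0576 = 0.006336
  π_C·f_C = 0.54 × 0.0196 = 0.010584
  π_D·f_D = 0.28 × 0.0225 = 0.0063
Denominator: 0.000343 + 0.006336 + 0.010584 + 0.0063 = 0.023563
So the posterior for Language C is 0.010584 / 0.023563 ≈ 0.4492.

0.4492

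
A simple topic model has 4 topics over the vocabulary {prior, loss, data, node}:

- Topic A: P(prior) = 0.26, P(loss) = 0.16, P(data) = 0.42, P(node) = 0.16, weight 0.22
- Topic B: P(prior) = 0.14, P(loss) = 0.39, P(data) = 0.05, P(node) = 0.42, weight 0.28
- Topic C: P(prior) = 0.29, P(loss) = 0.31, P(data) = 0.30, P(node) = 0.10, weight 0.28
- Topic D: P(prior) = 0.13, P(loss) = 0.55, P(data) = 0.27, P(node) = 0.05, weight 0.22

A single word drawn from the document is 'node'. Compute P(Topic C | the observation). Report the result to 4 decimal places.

0.1460

P(component k | x) = π_k·f_k(x) / marginal(x), where marginal(x) = Σ_j π_j·f_j(x).
Evaluate each component's likelihood at the observed value:
  p_A = 0.16
  p_B = 0.42
  p_C = 0.1
  p_D = 0.05
Unnormalised posteriors:
  π_A·p_A = 0.22 × 0.16 = 0.0352
  π_B·p_B = 0.28 × 0.42 = 0.1176
  π_C·p_C = 0.28 × 0.1 = 0.028
  π_D·p_D = 0.22 × 0.05 = 0.011
Normaliser: 0.0352 + 0.1176 + 0.028 + 0.011 = 0.1918
P(Topic C | x) = 0.028 / 0.1918 ≈ 0.1460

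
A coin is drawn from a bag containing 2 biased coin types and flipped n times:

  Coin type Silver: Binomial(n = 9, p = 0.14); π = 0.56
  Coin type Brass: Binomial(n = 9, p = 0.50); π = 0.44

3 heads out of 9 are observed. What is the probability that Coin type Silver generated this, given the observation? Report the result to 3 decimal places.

0.420

P(component k | x) = π_k·f_k(x) / marginal(x), where marginal(x) = Σ_j π_j·f_j(x).
Component likelihoods at x = 3 heads out of 9:
  p_Silver = 0.0932511
  p_Brass = 0.164062
Prior × likelihood for each component:
  π_Silver·p_Silver = 0.56 × 0.0932511 = 0.0522206
  π_Brass·p_Brass = 0.44 × 0.164062 = 0.0721875
Marginal: 0.0522206 + 0.0721875 = 0.124408
Responsibility of Coin type Silver: 0.0522206 / 0.124408 ≈ 0.420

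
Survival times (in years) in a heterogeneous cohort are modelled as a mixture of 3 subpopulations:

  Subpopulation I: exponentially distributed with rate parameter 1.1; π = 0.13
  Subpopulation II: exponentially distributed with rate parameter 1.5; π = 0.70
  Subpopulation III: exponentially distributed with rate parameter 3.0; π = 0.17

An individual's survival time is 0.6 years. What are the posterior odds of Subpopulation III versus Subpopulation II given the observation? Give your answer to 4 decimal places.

0.1975

Posterior odds = (w_i f_i(x)) / (w_j f_j(x)); the normalising sum cancels.
Evaluate each component's likelihood at the observed value:
  f_I = 0.568536
  f_II = 0.609854
  f_III = 0.495897
0.0843024 / 0.426898 ≈ 0.1975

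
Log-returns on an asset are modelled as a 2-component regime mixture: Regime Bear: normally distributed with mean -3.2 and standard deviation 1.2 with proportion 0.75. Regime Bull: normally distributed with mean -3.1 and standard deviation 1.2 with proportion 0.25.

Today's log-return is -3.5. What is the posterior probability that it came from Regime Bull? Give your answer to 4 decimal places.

By Bayes' theorem, P(k | x) = P(Z=k) f_k(x) / Σ_j P(Z=j) f_j(x).
Evaluate each component's likelihood at the observed value:
  p_Bear = 0.322223
  p_Bull = 0.314486
Weight by the priors:
  P(Z=Bear)·p_Bear = 0.75 × 0.322223 = 0.241668
  P(Z=Bull)·p_Bull = 0.25 × 0.314486 = 0.0786215
Evidence: 0.241668 + 0.0786215 = 0.320289
P(Regime Bull | the observation) ≈ 0.2455

0.2455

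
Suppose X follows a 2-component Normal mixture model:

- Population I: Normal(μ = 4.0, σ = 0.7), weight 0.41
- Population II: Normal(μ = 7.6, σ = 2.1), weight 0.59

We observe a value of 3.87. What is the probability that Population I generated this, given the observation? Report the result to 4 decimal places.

0.9084

The responsibility of component k is w_k f_k(x) divided by Σ_j w_j f_j(x).
Component likelihoods at x = 3.87:
  p_I = (1/(0.7·√(2π)))·exp(−(3.87−4.0)²/(2·0.7²)) = 0.569918·exp(-0.01724) = 0.560174
  p_II = (1/(2.1·√(2π)))·exp(−(3.87−7.6)²/(2·2.1²)) = 0.189973·exp(-1.57743) = 0.0392304
Multiply by the mixture weights:
  w_I·p_I = 0.41 × 0.560174 = 0.229671
  w_II·p_II = 0.59 × 0.0392304 = 0.023146
Denominator: 0.229671 + 0.023146 = 0.252817
Responsibility of Population I: 0.229671 / 0.252817 ≈ 0.9084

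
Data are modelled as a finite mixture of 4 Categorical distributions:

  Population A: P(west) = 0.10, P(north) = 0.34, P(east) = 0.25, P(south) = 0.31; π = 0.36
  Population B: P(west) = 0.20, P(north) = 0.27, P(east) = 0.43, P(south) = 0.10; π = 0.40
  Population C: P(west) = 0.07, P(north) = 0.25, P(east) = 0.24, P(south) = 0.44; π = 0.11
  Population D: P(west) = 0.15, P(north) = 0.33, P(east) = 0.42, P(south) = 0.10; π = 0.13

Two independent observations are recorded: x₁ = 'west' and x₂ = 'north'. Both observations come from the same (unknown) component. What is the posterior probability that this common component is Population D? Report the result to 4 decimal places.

0.1525

The responsibility of component k is w_k f_k(x) divided by Σ_j w_j f_j(x).
Since both observations come from the same component, the likelihood for component k is f_k(x₁)·f_k(x₂).
  p_A = [P(west | comp) = 0.10] × [0.34] = 0.034
  p_B = [P(west | comp) = 0.20] × [0.27] = 0.054
  p_C = [P(west | comp) = 0.07] × [0.25] = 0.0175
  p_D = [P(west | comp) = 0.15] × [0.33] = 0.0495
Multiply by the mixture weights:
  w_A·p_A = 0.36 × 0.034 = 0.01224
  w_B·p_B = 0.40 × 0.054 = 0.0216
  w_C·p_C = 0.11 × 0.0175 = 0.001925
  w_D·p_D = 0.13 × 0.0495 = 0.006435
Evidence: 0.01224 + 0.0216 + 0.001925 + 0.006435 = 0.0422
P(Population D | x₁, x₂) ≈ 0.1525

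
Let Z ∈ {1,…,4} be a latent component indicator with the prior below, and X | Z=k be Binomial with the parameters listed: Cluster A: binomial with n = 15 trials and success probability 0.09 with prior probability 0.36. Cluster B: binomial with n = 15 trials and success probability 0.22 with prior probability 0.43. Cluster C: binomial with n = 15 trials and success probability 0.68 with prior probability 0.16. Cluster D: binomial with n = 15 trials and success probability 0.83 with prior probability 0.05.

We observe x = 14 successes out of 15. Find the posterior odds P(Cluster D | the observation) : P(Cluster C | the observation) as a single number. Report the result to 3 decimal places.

2.705

Since P(k|x) ∝ P(Z=k) f_k(x), the posterior odds are P(Z=i) f_i(x) / (P(Z=j) f_j(x)).
Component likelihoods at x = 14 successes out of 15:
  L_A = 3.12268e-14
  L_B = 7.27953e-09
  L_C = 0.0216953
  L_D = 0.187773
0.00938866 / 0.00347125 ≈ 2.705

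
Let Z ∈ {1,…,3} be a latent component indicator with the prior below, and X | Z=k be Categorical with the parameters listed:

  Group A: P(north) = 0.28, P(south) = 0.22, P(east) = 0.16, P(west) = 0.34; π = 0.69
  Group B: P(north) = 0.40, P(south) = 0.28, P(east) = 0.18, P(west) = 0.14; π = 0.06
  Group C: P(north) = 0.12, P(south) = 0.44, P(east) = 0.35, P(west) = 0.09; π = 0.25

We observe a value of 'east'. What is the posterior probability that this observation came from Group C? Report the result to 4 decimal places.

The responsibility of component k is P(Z=k) f_k(x) divided by Σ_j P(Z=j) f_j(x).
Evaluate each component's likelihood at the observed value:
  p_A = P(east | comp) = 0.16
  p_B = P(east | comp) = 0.18
  p_C = P(east | comp) = 0.35
Prior × likelihood for each component:
  P(Z=A)·p_A = 0.69 × 0.16 = 0.1104
  P(Z=B)·p_B = 0.06 × 0.18 = 0.0108
  P(Z=C)·p_C = 0.25 × 0.35 = 0.0875
Sum: 0.1104 + 0.0108 + 0.0875 = 0.2087
So the posterior for Group C is 0.0875 / 0.2087 ≈ 0.4193.

0.4193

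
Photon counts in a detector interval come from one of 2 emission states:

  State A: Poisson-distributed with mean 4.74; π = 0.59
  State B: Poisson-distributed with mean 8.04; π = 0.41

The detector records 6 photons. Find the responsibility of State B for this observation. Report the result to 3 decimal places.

P(component k | x) = w_k·f_k(x) / marginal(x), where marginal(x) = Σ_j w_j·f_j(x).
Poisson probabilities:
  f_A = e^(−4.74)·4.74^6/6! = 0.137652
  f_B = e^(−8.04)·8.04^6/6! = 0.120914
Weight by the priors:
  w_A·f_A = 0.59 × 0.137652 = 0.0812145
  w_B·f_B = 0.41 × 0.120914 = 0.0495747
Sum: 0.0812145 + 0.0495747 = 0.130789
P(State B | 6 photons) ≈ 0.379

0.379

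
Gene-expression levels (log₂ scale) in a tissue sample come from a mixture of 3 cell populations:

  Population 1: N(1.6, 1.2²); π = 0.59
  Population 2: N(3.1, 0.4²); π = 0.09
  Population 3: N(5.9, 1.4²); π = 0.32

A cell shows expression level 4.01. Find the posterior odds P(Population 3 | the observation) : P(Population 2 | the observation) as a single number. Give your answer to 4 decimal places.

5.4320

Posterior odds = (π_i f_i(x)) / (π_j f_j(x)); the normalising sum cancels.
Normal densities:
  L_1 = 0.0442473
  L_2 = 0.0749855
  L_3 = 0.11456
Posterior odds = (π_3·L_3) / (π_2·L_2) = (0.32·0.11456) / (0.09·0.0749855) = 0.036659 / 0.0067487 ≈ 5.4320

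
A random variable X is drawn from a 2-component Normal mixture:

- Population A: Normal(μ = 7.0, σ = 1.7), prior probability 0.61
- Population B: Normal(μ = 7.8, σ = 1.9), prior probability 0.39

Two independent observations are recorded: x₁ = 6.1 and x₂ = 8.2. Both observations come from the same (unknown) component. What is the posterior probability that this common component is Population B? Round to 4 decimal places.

Apply Bayes' rule: the posterior for each component is proportional to its prior times its likelihood at x.
Since both observations come from the same component, the likelihood for component k is f_k(x₁)·f_k(x₂).
  L_A = [(1/(1.7·√(2π)))·exp(−(6.1−7.0)²/(2·1.7²)) = 0.234672·exp(-0.14014) = 0.203986] × [0.182921] = 0.0373132
  L_B = [(1/(1.9·√(2π)))·exp(−(6.1−7.8)²/(2·1.9²)) = 0.209970·exp(-0.40028) = 0.140708] × [0.205368] = 0.0288969
Unnormalised posteriors:
  P(Z=A)·L_A = 0.61 × 0.0373132 = 0.0227611
  P(Z=B)·L_B = 0.39 × 0.0288969 = 0.0112698
Normaliser: 0.0227611 + 0.0112698 = 0.0340309
So the posterior for Population B is 0.0112698 / 0.0340309 ≈ 0.3312.

0.3312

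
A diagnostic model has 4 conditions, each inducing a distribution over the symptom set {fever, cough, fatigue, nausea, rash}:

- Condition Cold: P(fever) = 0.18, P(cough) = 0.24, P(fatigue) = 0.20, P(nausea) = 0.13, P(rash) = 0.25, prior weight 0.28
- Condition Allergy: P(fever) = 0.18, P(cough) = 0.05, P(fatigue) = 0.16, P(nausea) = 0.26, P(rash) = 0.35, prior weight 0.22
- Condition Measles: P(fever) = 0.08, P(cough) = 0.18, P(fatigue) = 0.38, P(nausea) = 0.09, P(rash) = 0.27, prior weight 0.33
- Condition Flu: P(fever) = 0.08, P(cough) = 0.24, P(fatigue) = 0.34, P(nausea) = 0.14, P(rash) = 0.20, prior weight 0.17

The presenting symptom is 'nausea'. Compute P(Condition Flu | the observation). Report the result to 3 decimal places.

0.162

P(component k | x) = w_k·f_k(x) / marginal(x), where marginal(x) = Σ_j w_j·f_j(x).
Categorical probabilities:
  p_Cold = 0.13
  p_Allergy = 0.26
  p_Measles = 0.09
  p_Flu = 0.14
Weight by the priors:
  w_Cold·p_Cold = 0.28 × 0.13 = 0.0364
  w_Allergy·p_Allergy = 0.22 × 0.26 = 0.0572
  w_Measles·p_Measles = 0.33 × 0.09 = 0.0297
  w_Flu·p_Flu = 0.17 × 0.14 = 0.0238
Normaliser: 0.0364 + 0.0572 + 0.0297 + 0.0238 = 0.1471
P(Condition Flu | 'nausea') = 0.0238 / 0.1471 ≈ 0.162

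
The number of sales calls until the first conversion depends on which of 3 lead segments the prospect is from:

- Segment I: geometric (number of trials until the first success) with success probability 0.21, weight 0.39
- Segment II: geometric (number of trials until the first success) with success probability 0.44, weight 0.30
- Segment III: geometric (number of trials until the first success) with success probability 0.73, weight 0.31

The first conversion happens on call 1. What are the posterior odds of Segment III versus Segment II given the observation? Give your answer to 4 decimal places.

Only the two components matter; the odds are (w_i f_i(x)) / (w_j f_j(x)).
Evaluate each component's likelihood at the observed value:
  L_I = 0.21·(1−0.21)^0 = 0.21·1 = 0.21
  L_II = 0.44·(1−0.44)^0 = 0.44·1 = 0.44
  L_III = 0.73·(1−0.73)^0 = 0.73·1 = 0.73
Posterior odds = (w_III·L_III) / (w_II·L_II) = (0.31·0.73) / (0.30·0.44) = 0.2263 / 0.132 ≈ 1.7144

1.7144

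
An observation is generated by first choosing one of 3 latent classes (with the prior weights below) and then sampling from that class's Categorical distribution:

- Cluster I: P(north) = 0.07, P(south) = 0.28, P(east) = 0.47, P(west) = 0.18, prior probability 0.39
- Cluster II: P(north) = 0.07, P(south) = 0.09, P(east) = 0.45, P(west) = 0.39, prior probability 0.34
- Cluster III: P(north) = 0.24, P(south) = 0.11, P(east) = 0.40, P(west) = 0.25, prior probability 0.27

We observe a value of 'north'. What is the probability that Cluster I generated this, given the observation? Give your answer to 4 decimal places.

Posterior ∝ prior × likelihood, so P(k | x) ∝ w_k f_k(x); normalise over all components.
Component likelihoods at x = 'north':
  L_I = P(north | comp) = 0.07
  L_II = P(north | comp) = 0.07
  L_III = P(north | comp) = 0.24
Weight by the priors:
  w_I·L_I = 0.39 × 0.07 = 0.0273
  w_II·L_II = 0.34 × 0.07 = 0.0238
  w_III·L_III = 0.27 × 0.24 = 0.0648
Evidence: 0.0273 + 0.0238 + 0.0648 = 0.1159
P(Cluster I | 'north') ≈ 0.2355

0.2355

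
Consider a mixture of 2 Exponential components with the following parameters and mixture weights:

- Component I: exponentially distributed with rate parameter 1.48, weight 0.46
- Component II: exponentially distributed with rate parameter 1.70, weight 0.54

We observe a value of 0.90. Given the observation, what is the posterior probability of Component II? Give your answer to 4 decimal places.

Apply Bayes' rule: the posterior for each component is proportional to its prior times its likelihood at x.
Evaluate each component's likelihood at the observed value:
  L_I = 0.390644
  L_II = 0.368111
Multiply by the mixture weights:
  π_I·L_I = 0.46 × 0.390644 = 0.179696
  π_II·L_II = 0.54 × 0.368111 = 0.19878
Denominator: 0.179696 + 0.19878 = 0.378476
P(Component II | data) = 0.19878 / 0.378476 ≈ 0.5252

0.5252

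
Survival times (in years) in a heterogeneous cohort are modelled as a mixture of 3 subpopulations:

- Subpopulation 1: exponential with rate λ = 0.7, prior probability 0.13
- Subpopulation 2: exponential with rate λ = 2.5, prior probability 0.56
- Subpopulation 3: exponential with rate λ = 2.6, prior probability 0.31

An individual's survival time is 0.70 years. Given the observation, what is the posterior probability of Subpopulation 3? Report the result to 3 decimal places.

0.304

Apply Bayes' rule: the posterior for each component is proportional to its prior times its likelihood at x.
Component likelihoods at x = 0.70 years:
  f_1 = 0.7·e^(−0.7·0.70) = 0.7·e^(−0.4900) = 0.428838
  f_2 = 2.5·e^(−2.5·0.70) = 2.5·e^(−1.7500) = 0.434435
  f_3 = 2.6·e^(−2.6·0.70) = 2.6·e^(−1.8200) = 0.421267
Prior × likelihood for each component:
  P(Z=1)·f_1 = 0.13 × 0.428838 = 0.055749
  P(Z=2)·f_2 = 0.56 × 0.434435 = 0.243284
  P(Z=3)·f_3 = 0.31 × 0.421267 = 0.130593
Sum: 0.055749 + 0.243284 + 0.130593 = 0.429625
P(Subpopulation 3 | x) ≈ 0.304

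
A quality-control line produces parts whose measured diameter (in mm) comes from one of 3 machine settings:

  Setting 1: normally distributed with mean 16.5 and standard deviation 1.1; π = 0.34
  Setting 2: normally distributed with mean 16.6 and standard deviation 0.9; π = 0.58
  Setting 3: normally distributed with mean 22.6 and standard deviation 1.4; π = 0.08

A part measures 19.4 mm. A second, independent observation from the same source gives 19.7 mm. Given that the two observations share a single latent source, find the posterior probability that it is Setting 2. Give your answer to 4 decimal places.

Apply Bayes' rule: the posterior for each component is proportional to its prior times its likelihood at x.
Since both observations come from the same component, the likelihood for component k is f_k(x₁)·f_k(x₂).
  L_1 = [0.0112268] × [0.00527038] = 5.91692e-05
  L_2 = [0.00350668] × [0.00117595] = 4.12369e-06
  L_3 = [0.0209073] × [0.033346] = 0.000697175
Multiply by the mixture weights:
  w_1·L_1 = 0.34 × 5.91692e-05 = 2.01175e-05
  w_2·L_2 = 0.58 × 4.12369e-06 = 2.39174e-06
  w_3·L_3 = 0.08 × 0.000697175 = 5.5774e-05
Normaliser: 2.01175e-05 + 2.39174e-06 + 5.5774e-05 = 7.82833e-05
P(Setting 2 | x) = 2.39174e-06 / 7.82833e-05 ≈ 0.0306

0.0306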